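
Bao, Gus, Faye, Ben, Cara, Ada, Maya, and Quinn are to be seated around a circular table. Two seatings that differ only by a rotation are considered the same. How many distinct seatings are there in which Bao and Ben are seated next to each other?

Treat {Bao, Ben} as one unit (2 internal orders) and seat the resulting 7 units around the table: (6)! circular arrangements.
So 2 × (6)! = 2 × 720 = 1440.

1440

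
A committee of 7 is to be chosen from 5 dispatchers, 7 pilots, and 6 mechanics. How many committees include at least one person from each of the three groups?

With no constraint there are C(18,7) = 31824 possible selections.
Selections missing a whole group: no dispatchers → C(13,7) = 1716; no pilots → C(11,7) = 330; no mechanics → C(12,7) = 792.
Add back selections omitting two groups (i.e. drawn from a single group): C(5,7) + C(7,7) + C(6,7) = 1.
By inclusion–exclusion: 31824 − 2838 + 1 = 28987.

28987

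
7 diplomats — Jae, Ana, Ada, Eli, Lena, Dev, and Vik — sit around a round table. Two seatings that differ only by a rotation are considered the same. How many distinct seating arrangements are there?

720

Fix one person's seat to break rotational symmetry; the remaining 6 people can be arranged in (6)! = 720 ways.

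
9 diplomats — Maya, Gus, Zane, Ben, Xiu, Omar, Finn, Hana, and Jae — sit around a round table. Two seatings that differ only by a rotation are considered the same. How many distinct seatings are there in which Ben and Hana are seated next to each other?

10080

Treat {Ben, Hana} as one unit (2 internal orders) and seat the resulting 8 units around the table: (7)! circular arrangements.
So 2 × (7)! = 2 × 5040 = 10080.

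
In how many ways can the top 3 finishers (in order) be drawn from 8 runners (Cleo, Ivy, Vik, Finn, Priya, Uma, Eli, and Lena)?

336

There are 8 choices for 1st place, 7 for 2nd, and 6 for 3rd.
That gives 8 × 7 × 6 = 336.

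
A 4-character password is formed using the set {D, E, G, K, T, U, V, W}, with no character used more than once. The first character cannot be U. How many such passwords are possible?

1470

The first character has 8−1 = 7 choices (anything except U).
The remaining 3 characters are filled from the other 7 symbols without repetition: 7 × 6 × 5 = 210.
Total: 7 × 210 = 1470.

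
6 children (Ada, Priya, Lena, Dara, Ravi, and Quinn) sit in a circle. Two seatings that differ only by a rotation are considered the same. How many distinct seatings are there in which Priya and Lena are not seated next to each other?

Without the restriction there are (5)! = 120 seatings.
Those with Priya next to Lena: fuse the pair into one unit and seat 5 units around a circle — 2·(4)! = 48.
Subtracting, 120 − 48 = 72.

72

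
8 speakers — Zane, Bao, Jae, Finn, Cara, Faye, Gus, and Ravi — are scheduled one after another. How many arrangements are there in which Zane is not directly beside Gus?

Of the 8! = 40320 arrangements, those with Zane and Gus adjacent number 2 × 7! = 10080 (treat the pair as a block with 2 internal orders).
Complementary counting: 40320 − 10080 = 30240.

30240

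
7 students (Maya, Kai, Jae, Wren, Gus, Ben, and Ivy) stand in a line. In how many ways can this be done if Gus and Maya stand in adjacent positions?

Treat {Gus, Maya} as a single unit. There are 6 units to order, and the pair itself can be ordered 2 ways.
That gives 2 × 6! = 2 × 720 = 1440.

1440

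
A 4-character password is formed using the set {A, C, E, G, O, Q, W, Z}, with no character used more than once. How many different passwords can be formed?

1680

With no repetition, fill the 4 characters in order: 8 choices, then 7, down to 5.
That product is 8 × 7 × 6 × 5 = 1680.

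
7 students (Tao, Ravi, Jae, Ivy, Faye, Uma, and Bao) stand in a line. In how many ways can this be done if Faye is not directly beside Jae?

Of the 7! = 5040 arrangements, those with Faye and Jae adjacent number 2 × 6! = 1440 (treat the pair as a block with 2 internal orders).
So 5040 − 1440 = 3600 arrangements keep them apart.

3600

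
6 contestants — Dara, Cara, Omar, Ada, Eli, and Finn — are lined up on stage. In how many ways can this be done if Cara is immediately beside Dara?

Glue Cara and Dara into one block (2 internal orders), leaving 5 units to arrange in a row.
So the count is 2·(5)! = 240.

240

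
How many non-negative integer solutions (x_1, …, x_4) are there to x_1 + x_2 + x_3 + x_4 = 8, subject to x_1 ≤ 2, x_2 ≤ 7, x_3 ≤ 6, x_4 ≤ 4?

Without the upper bounds there are C(11,3) = 165 ways to split 8 among 4 variables.
Subtract solutions that violate a single cap (substitute x_i' = x_i − (cap_i+1)): x_1 ≥ 3 gives C(8,3) = 56; x_2 ≥ 8 gives C(3,3) = 1; x_3 ≥ 7 gives C(4,3) = 4; x_4 ≥ 5 gives C(6,3) = 20. Together 81.
Add back pairs where two caps are both exceeded: 0 + 0 + 1 + 0 + 0 + 0 = 1.
By inclusion–exclusion the count is 165 − 81 + 1 = 85.

85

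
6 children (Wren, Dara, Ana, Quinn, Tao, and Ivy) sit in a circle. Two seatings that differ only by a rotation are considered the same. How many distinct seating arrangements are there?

120

Seat Wren anywhere (absorbing the rotational symmetry), then permute the other 5: (5)! = 120.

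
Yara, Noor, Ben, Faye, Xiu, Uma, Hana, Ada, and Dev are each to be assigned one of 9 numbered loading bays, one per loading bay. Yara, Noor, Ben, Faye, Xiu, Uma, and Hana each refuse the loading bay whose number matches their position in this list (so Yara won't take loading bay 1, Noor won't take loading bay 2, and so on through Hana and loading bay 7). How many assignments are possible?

165016

Let Aᵢ (for 1 ≤ i ≤ 7) be the placements that put person i in their forbidden loading bay. Any j of these fix j positions, leaving (9−j)! ways to fill the rest, and there are C(7,j) ways to pick which j.
By inclusion–exclusion, the number of valid placements is Σ_{j=0}^{7} (−1)^j C(7,j)·(9−j)!.
Computing: 362880 − 282240 + 105840 − 25200 + 4200 − 504 + 42 − 2 = 165016.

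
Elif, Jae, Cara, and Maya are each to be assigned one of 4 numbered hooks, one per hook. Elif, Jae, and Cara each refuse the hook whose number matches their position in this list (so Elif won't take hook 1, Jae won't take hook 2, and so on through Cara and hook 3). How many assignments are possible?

11

Let Aᵢ (for i ∈ {1, 2, 3}) be the placements that put person i in their forbidden hook. Any j of these fix j positions, leaving (4−j)! ways to fill the rest, and there are C(3,j) ways to pick which j.
By inclusion–exclusion, the number of valid placements is Σ_{j=0}^{3} (−1)^j C(3,j)·(4−j)!.
Computing: 24 − 18 + 6 − 1 = 11.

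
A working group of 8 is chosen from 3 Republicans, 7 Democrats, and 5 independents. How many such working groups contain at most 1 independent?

645

Split by how many independents are chosen (0 through 1).
Sum: C(5,0)·C(10,8) + C(5,1)·C(10,7) = 45 + 600 = 645.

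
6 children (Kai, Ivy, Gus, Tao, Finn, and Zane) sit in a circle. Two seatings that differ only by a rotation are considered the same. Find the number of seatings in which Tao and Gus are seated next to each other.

48

Glue Tao and Gus into a block (2 internal orders). Seating 5 units around a circle gives (4)! arrangements.
So 2 × (4)! = 2 × 24 = 48.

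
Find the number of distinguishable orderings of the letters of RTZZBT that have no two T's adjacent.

Total arrangements of RTZZBT: 6!/(2!·2!) = 180.
Arrangements with the T's together: treat TT as one letter, giving (5)!/(2!) = 60.
Hence 180 − 60 = 120.

120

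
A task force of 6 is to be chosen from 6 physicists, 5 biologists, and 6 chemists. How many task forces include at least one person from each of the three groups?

Total 6-person selections from all 17: C(17,6) = 12376.
Subtract selections that omit an entire group: no physicists → C(11,6) = 462; no biologists → C(12,6) = 924; no chemists → C(11,6) = 462.
Add back selections omitting two groups (i.e. drawn from a single group): C(6,6) + C(5,6) + C(6,6) = 2.
By inclusion–exclusion: 12376 − 1848 + 2 = 10530.

10530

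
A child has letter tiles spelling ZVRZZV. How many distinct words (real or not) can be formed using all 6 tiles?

60

The 6 letters of ZVRZZV have repeats: V appearing twice and Z appearing 3 times.
Dividing 6! = 720 by 3!·2! = 12 for the repeated letters gives 60.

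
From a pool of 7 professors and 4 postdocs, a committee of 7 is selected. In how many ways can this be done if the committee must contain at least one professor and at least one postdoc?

329

Total 7-person selections from all 11: C(11,7) = 330.
Subtract selections that omit an entire group: no professors → C(4,7) = 0; no postdocs → C(7,7) = 1.
Both groups omitted at once is impossible, so 330 − 1 = 329.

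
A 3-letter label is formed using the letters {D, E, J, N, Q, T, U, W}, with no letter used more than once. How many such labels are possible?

With no repetition, fill the 3 letters in order: 8 choices, then 7, down to 6.
That product is 8 × 7 × 6 = 336.

336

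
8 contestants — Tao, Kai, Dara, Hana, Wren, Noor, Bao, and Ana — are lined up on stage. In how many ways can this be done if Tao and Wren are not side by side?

There are 8! = 40320 arrangements in all. If Tao and Wren are adjacent, merging them into one block gives 2·(7)! = 10080 arrangements.
So 40320 − 10080 = 30240 arrangements keep them apart.

30240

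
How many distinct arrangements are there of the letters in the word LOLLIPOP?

1680

Letter multiplicities in LOLLIPOP: I×1, L×3, O×2, P×2.
The number of distinct arrangements is 8!/(3!·2!·2!) = 40320/24 = 1680.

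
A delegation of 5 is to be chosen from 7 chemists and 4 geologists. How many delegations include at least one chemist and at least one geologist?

441

Total 5-person selections from all 11: C(11,5) = 462.
Subtract selections that omit an entire group: no chemists → C(4,5) = 0; no geologists → C(7,5) = 21.
Both groups omitted at once is impossible, so 462 − 21 = 441.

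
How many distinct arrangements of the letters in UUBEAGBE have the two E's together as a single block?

1260

Treat the 2 copies of E as a single block. The multiset to arrange is then {EE, A, B, B, G, U, U}, 7 items in all.
That gives (7)!/(2!·2!) = 1260 arrangements.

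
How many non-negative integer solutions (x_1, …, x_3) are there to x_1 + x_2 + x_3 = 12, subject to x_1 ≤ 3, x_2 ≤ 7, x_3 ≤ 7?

Ignoring the caps, the number of non-negative solutions to x_1+…+x_3 = 12 is C(14,2) = 91.
Subtract solutions that violate a single cap (substitute x_i' = x_i − (cap_i+1)): x_1 ≥ 4 gives C(10,2) = 45; x_2 ≥ 8 gives C(6,2) = 15; x_3 ≥ 8 gives C(6,2) = 15. Together 75.
Add back pairs where two caps are both exceeded: 1 + 1 + 0 = 2.
By inclusion–exclusion the count is 91 − 75 + 2 = 18.

18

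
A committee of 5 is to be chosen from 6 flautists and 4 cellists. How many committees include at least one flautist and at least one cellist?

246

With no constraint there are C(10,5) = 252 possible selections.
Subtract selections that omit an entire group: no flautists → C(4,5) = 0; no cellists → C(6,5) = 6.
Both groups omitted at once is impossible, so 252 − 6 = 246.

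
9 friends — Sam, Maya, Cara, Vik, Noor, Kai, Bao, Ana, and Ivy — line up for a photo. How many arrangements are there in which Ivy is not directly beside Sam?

Of the 9! = 362880 arrangements, those with Ivy and Sam adjacent number 2 × 8! = 80640 (treat the pair as a block with 2 internal orders).
So 362880 − 80640 = 282240 arrangements keep them apart.

282240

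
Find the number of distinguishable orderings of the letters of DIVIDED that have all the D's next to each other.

60

Treat the 3 copies of D as a single block. The multiset to arrange is then {DDD, E, I, I, V}, 5 items in all.
That gives (5)!/(2!) = 60 arrangements.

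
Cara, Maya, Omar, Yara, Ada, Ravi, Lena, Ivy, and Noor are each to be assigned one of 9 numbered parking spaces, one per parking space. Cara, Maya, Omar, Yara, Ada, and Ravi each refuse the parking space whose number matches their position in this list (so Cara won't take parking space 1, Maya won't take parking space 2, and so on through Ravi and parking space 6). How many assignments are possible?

183822

Let Aᵢ (for 1 ≤ i ≤ 6) be the placements that put person i in their forbidden parking space. Any j of these fix j positions, leaving (9−j)! ways to fill the rest, and there are C(6,j) ways to pick which j.
By inclusion–exclusion, the number of valid placements is Σ_{j=0}^{6} (−1)^j C(6,j)·(9−j)!.
Computing: 362880 − 241920 + 75600 − 14400 + 1800 − 144 + 6 = 183822.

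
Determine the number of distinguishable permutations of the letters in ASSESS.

30

ASSESS has 6 letters with S appearing 4 times.
The number of distinct arrangements is 6!/(4!) = 720/24 = 30.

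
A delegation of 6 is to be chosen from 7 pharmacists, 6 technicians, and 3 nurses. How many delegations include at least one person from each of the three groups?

With no constraint there are C(16,6) = 8008 possible selections.
Subtract selections that omit an entire group: no pharmacists → C(9,6) = 84; no technicians → C(10,6) = 210; no nurses → C(13,6) = 1716.
Add back selections omitting two groups (i.e. drawn from a single group): C(7,6) + C(6,6) + C(3,6) = 8.
By inclusion–exclusion: 8008 − 2010 + 8 = 6006.

6006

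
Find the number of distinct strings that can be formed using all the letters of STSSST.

Letter multiplicities in STSSST: S×4, T×2.
Dividing 6! = 720 by 4!·2! = 48 for the repeated letters gives 15.

15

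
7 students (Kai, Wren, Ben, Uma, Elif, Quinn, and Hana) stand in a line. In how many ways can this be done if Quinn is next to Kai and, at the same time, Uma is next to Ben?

480

Treat {Quinn,Kai} as one block (2 orders) and {Uma,Ben} as another (2 orders).
That leaves 5 units to arrange: 2 × 2 × 5! = 4 × 120 = 480.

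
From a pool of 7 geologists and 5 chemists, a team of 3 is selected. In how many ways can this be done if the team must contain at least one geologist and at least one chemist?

Total 3-person selections from all 12: C(12,3) = 220.
Selections missing a whole group: no geologists → C(5,3) = 10; no chemists → C(7,3) = 35.
Both groups omitted at once is impossible, so 220 − 45 = 175.

175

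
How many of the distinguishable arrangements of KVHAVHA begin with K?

Fix K in the first position and arrange the remaining 6 letters.
Those 6 letters have A appearing twice, H appearing twice, and V appearing twice, giving (6)!/(2!·2!·2!) = 90.

90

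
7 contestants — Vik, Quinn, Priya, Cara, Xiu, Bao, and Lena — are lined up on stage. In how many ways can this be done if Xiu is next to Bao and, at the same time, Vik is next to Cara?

480

Treat {Xiu,Bao} as one block (2 orders) and {Vik,Cara} as another (2 orders).
That leaves 5 units to arrange: 2 × 2 × 5! = 4 × 120 = 480.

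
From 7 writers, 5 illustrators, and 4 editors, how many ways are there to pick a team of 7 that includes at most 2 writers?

3270

Split by how many writers are chosen (0 through 2).
Sum: C(7,0)·C(9,7) + C(7,1)·C(9,6) + C(7,2)·C(9,5) = 36 + 588 + 2646 = 3270.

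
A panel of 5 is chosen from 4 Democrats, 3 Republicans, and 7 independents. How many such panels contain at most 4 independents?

1981

Split by how many independents are chosen (0 through 4).
Sum: C(7,0)·C(7,5) + C(7,1)·C(7,4) + C(7,2)·C(7,3) + C(7,3)·C(7,2) + C(7,4)·C(7,1) = 21 + 245 + 735 + 735 + 245 = 1981.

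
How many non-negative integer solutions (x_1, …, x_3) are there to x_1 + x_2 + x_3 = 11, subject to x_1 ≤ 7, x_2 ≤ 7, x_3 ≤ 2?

Without the upper bounds there are C(13,2) = 78 ways to split 11 among 3 variables.
Subtract solutions that violate a single cap (substitute x_i' = x_i − (cap_i+1)): x_1 ≥ 8 gives C(5,2) = 10; x_2 ≥ 8 gives C(5,2) = 10; x_3 ≥ 3 gives C(10,2) = 45. Together 65.
Add back pairs where two caps are both exceeded: 0 + 1 + 1 = 2.
By inclusion–exclusion the count is 78 − 65 + 2 = 15.

15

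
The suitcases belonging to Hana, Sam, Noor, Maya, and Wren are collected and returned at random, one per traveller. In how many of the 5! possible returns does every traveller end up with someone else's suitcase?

Let Aᵢ be the assignments in which traveller i gets their own suitcase. We want the size of the complement of A₁∪…∪A_5.
By inclusion–exclusion this is Σ_{j=0}^{5} (−1)^j C(5,j)·(5−j)!.
Computing: 120 − 120 + 60 − 20 + 5 − 1 = 44.

44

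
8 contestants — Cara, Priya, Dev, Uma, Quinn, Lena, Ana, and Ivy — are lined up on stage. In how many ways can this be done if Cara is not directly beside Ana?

Of the 8! = 40320 arrangements, those with Cara and Ana adjacent number 2 × 7! = 10080 (treat the pair as a block with 2 internal orders).
So 40320 − 10080 = 30240 arrangements keep them apart.

30240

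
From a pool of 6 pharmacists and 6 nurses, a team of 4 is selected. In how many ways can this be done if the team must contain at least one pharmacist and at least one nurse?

Unrestricted: C(12,4) = 495 ways to pick any 4 of the 12.
Subtract selections that omit an entire group: no pharmacists → C(6,4) = 15; no nurses → C(6,4) = 15.
Both groups omitted at once is impossible, so 495 − 30 = 465.

465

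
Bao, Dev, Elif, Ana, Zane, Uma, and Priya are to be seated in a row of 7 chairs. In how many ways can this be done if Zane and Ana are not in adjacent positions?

Of the 7! = 5040 arrangements, those with Zane and Ana adjacent number 2 × 6! = 1440 (treat the pair as a block with 2 internal orders).
Complementary counting: 5040 − 1440 = 3600.

3600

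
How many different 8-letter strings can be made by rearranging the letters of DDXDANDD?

336

DDXDANDD has 8 letters with D appearing 5 times.
The number of distinct arrangements is 8!/(5!) = 40320/120 = 336.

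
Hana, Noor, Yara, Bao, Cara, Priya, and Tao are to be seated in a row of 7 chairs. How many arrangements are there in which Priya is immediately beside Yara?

1440

Treat {Priya, Yara} as a single unit. There are 6 units to order, and the pair itself can be ordered 2 ways.
That gives 2 × 6! = 2 × 720 = 1440.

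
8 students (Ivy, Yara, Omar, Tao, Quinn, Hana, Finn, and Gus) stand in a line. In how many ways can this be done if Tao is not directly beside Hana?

30240

Of the 8! = 40320 arrangements, those with Tao and Hana adjacent number 2 × 7! = 10080 (treat the pair as a block with 2 internal orders).
So 40320 − 10080 = 30240 arrangements keep them apart.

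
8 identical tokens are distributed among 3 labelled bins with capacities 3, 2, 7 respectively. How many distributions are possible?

11

Ignoring the caps, the number of non-negative solutions to x_1+…+x_3 = 8 is C(10,2) = 45.
Subtract solutions that violate a single cap (substitute x_i' = x_i − (cap_i+1)): x_1 ≥ 4 gives C(6,2) = 15; x_2 ≥ 3 gives C(7,2) = 21; x_3 ≥ 8 gives C(2,2) = 1. Together 37.
Add back pairs where two caps are both exceeded: 3 + 0 + 0 = 3.
By inclusion–exclusion the count is 45 − 37 + 3 = 11.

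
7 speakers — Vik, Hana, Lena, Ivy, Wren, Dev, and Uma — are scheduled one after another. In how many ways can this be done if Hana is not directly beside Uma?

Of the 7! = 5040 arrangements, those with Hana and Uma adjacent number 2 × 6! = 1440 (treat the pair as a block with 2 internal orders).
Complementary counting: 5040 − 1440 = 3600.

3600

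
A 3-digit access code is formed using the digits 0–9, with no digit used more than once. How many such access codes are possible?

Choose and order 3 of the 10 symbols: the first digit has 10 options, the next 9, then 8.
10 × 9 × 8 = 720.

720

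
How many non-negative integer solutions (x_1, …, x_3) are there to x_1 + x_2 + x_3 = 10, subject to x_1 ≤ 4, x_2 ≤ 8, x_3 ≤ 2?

Without the upper bounds there are C(12,2) = 66 ways to split 10 among 3 variables.
Subtract solutions that violate a single cap (substitute x_i' = x_i − (cap_i+1)): x_1 ≥ 5 gives C(7,2) = 21; x_2 ≥ 9 gives C(3,2) = 3; x_3 ≥ 3 gives C(9,2) = 36. Together 60.
Add back pairs where two caps are both exceeded: 0 + 6 + 0 = 6.
By inclusion–exclusion the count is 66 − 60 + 6 = 12.

12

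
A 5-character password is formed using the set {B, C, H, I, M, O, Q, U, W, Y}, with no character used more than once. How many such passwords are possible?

30240

With no repetition, fill the 5 characters in order: 10 choices, then 9, down to 6.
10 × 9 × 8 × 7 × 6 = 30240.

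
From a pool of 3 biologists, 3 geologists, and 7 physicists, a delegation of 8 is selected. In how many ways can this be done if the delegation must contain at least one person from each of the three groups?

1197

With no constraint there are C(13,8) = 1287 possible selections.
Subtract selections that omit an entire group: no biologists → C(10,8) = 45; no geologists → C(10,8) = 45; no physicists → C(6,8) = 0.
Add back selections omitting two groups (i.e. drawn from a single group): C(3,8) + C(3,8) + C(7,8) = 0.
By inclusion–exclusion: 1287 − 90 + 0 = 1197.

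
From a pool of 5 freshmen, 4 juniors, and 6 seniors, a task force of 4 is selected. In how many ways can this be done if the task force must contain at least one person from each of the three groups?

With no constraint there are C(15,4) = 1365 possible selections.
Selections missing a whole group: no freshmen → C(10,4) = 210; no juniors → C(11,4) = 330; no seniors → C(9,4) = 126.
Add back selections omitting two groups (i.e. drawn from a single group): C(5,4) + C(4,4) + C(6,4) = 21.
By inclusion–exclusion: 1365 − 666 + 21 = 720.

720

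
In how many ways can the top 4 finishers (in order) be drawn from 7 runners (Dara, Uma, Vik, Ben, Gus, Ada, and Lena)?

This is an ordered selection of 4 from 7: P(7,4).
That gives 7 × 6 × 5 × 4 = 840.

840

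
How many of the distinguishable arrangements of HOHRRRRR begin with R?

Fix R in the first position and arrange the remaining 7 letters.
Those 7 letters have H appearing twice and R appearing 4 times, giving (7)!/(4!·2!) = 105.

105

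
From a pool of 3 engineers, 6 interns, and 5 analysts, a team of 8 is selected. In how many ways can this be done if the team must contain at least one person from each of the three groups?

With no constraint there are C(14,8) = 3003 possible selections.
Subtract selections that omit an entire group: no engineers → C(11,8) = 165; no interns → C(8,8) = 1; no analysts → C(9,8) = 9.
Add back selections omitting two groups (i.e. drawn from a single group): C(3,8) + C(6,8) + C(5,8) = 0.
By inclusion–exclusion: 3003 − 175 + 0 = 2828.

2828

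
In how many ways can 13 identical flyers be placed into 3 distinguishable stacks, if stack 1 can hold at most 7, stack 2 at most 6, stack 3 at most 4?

Ignoring the caps, the number of non-negative solutions to x_1+…+x_3 = 13 is C(15,2) = 105.
Subtract solutions that violate a single cap (substitute x_i' = x_i − (cap_i+1)): x_1 ≥ 8 gives C(7,2) = 21; x_2 ≥ 7 gives C(8,2) = 28; x_3 ≥ 5 gives C(10,2) = 45. Together 94.
Add back pairs where two caps are both exceeded: 0 + 1 + 3 = 4.
By inclusion–exclusion the count is 105 − 94 + 4 = 15.

15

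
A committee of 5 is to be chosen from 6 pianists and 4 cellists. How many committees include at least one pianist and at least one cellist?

Unrestricted: C(10,5) = 252 ways to pick any 5 of the 10.
Selections missing a whole group: no pianists → C(4,5) = 0; no cellists → C(6,5) = 6.
Both groups omitted at once is impossible, so 252 − 6 = 246.

246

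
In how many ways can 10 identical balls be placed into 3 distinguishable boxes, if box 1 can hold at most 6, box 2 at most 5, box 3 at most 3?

Ignoring the caps, the number of non-negative solutions to x_1+…+x_3 = 10 is C(12,2) = 66.
Subtract solutions that violate a single cap (substitute x_i' = x_i − (cap_i+1)): x_1 ≥ 7 gives C(5,2) = 10; x_2 ≥ 6 gives C(6,2) = 15; x_3 ≥ 4 gives C(8,2) = 28. Together 53.
Add back pairs where two caps are both exceeded: 0 + 0 + 1 = 1.
By inclusion–exclusion the count is 66 − 53 + 1 = 14.

14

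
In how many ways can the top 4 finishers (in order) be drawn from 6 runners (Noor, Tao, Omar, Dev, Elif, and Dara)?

360

This is an ordered selection of 4 from 6: P(6,4).
That gives 6 × 5 × 4 × 3 = 360.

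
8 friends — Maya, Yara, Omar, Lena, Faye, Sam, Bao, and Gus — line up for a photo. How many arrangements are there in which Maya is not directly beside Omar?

30240

There are 8! = 40320 arrangements in all. If Maya and Omar are adjacent, merging them into one block gives 2·(7)! = 10080 arrangements.
So 40320 − 10080 = 30240 arrangements keep them apart.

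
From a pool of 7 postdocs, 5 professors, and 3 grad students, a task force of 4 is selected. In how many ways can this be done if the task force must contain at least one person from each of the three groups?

Unrestricted: C(15,4) = 1365 ways to pick any 4 of the 15.
Selections missing a whole group: no postdocs → C(8,4) = 70; no professors → C(10,4) = 210; no grad students → C(12,4) = 495.
Add back selections omitting two groups (i.e. drawn from a single group): C(7,4) + C(5,4) + C(3,4) = 40.
By inclusion–exclusion: 1365 − 775 + 40 = 630.

630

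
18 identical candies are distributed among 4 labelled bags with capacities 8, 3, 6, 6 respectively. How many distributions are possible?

52

By stars and bars, unrestricted non-negative solutions to x_1+…+x_4 = 18 number C(18+3,3) = 1330.
Subtract solutions that violate a single cap (substitute x_i' = x_i − (cap_i+1)): x_1 ≥ 9 gives C(12,3) = 220; x_2 ≥ 4 gives C(17,3) = 680; x_3 ≥ 7 gives C(14,3) = 364; x_4 ≥ 7 gives C(14,3) = 364. Together 1628.
Add back pairs where two caps are both exceeded: 56 + 10 + 10 + 120 + 120 + 35 = 351.
Subtract triples: 0 + 0 + 0 + 1 = 1.
By inclusion–exclusion the count is 1330 − 1628 + 351 − 1 = 52.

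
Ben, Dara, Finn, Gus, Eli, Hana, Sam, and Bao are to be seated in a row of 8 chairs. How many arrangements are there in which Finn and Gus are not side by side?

There are 8! = 40320 arrangements in all. If Finn and Gus are adjacent, merging them into one block gives 2·(7)! = 10080 arrangements.
Complementary counting: 40320 − 10080 = 30240.

30240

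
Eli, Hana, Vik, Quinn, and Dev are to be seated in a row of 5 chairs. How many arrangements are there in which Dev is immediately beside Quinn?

Glue Dev and Quinn into one block (2 internal orders), leaving 4 units to arrange in a row.
So the count is 2·(4)! = 48.

48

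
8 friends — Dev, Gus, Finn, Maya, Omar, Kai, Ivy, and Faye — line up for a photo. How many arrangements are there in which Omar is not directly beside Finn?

30240

Of the 8! = 40320 arrangements, those with Omar and Finn adjacent number 2 × 7! = 10080 (treat the pair as a block with 2 internal orders).
Complementary counting: 40320 − 10080 = 30240.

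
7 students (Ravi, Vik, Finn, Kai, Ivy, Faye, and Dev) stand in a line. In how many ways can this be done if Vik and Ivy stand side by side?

Place the 5 others and the Vik-Ivy pair as 6 objects in a line; the pair has 2 internal arrangements.
So the count is 2·(6)! = 1440.

1440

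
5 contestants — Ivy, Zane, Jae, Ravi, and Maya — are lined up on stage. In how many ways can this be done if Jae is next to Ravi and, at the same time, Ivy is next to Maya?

Treat {Jae,Ravi} as one block (2 orders) and {Ivy,Maya} as another (2 orders).
That leaves 3 units to arrange: 2 × 2 × 3! = 4 × 6 = 24.

24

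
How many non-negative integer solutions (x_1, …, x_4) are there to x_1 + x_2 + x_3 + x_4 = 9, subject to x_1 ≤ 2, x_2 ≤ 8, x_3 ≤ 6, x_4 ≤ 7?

By stars and bars, unrestricted non-negative solutions to x_1+…+x_4 = 9 number C(9+3,3) = 220.
Subtract solutions that violate a single cap (substitute x_i' = x_i − (cap_i+1)): x_1 ≥ 3 gives C(9,3) = 84; x_2 ≥ 9 gives C(3,3) = 1; x_3 ≥ 7 gives C(5,3) = 10; x_4 ≥ 8 gives C(4,3) = 4. Together 99.
No two caps can be exceeded simultaneously, so the pair terms are all 0.
By inclusion–exclusion the count is 220 − 99 + 0 = 121.

121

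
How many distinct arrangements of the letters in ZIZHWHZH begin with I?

With the first slot taken by I, it remains to arrange the other 7 letters (ZZHWHZH).
Those 7 letters have H appearing 3 times and Z appearing 3 times, giving (7)!/(3!·3!) = 140.

140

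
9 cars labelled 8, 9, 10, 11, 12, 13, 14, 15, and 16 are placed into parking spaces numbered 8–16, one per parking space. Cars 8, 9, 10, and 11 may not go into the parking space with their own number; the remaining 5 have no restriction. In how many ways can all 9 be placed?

Let Aᵢ (for 8 ≤ i ≤ 11) be the placements that put car i in its forbidden parking space. Any j of these fix j positions, leaving (9−j)! ways to fill the rest, and there are C(4,j) ways to pick which j.
By inclusion–exclusion, the number of valid placements is Σ_{j=0}^{4} (−1)^j C(4,j)·(9−j)!.
Computing: 362880 − 161280 + 30240 − 2880 + 120 = 229080.

229080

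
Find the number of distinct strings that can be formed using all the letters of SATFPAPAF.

15120

SATFPAPAF has 9 letters with A appearing 3 times, F appearing twice, and P appearing twice.
So there are 9! / (3!·2!·2!) = 15120 distinguishable arrangements.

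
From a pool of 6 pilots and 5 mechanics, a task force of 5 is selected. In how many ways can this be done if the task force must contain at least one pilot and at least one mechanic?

455

Unrestricted: C(11,5) = 462 ways to pick any 5 of the 11.
Selections missing a whole group: no pilots → C(5,5) = 1; no mechanics → C(6,5) = 6.
Both groups omitted at once is impossible, so 462 − 7 = 455.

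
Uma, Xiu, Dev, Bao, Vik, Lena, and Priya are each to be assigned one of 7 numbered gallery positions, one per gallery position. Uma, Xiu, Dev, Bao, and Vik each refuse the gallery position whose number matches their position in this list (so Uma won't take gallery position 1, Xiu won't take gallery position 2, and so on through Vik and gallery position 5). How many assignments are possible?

Let Aᵢ (for 1 ≤ i ≤ 5) be the placements that put person i in their forbidden gallery position. Any j of these fix j positions, leaving (7−j)! ways to fill the rest, and there are C(5,j) ways to pick which j.
By inclusion–exclusion, the number of valid placements is Σ_{j=0}^{5} (−1)^j C(5,j)·(7−j)!.
Computing: 5040 − 3600 + 1200 − 240 + 30 − 2 = 2428.

2428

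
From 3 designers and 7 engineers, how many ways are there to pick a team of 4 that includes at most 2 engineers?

70

Split by how many engineers are chosen (0 through 2).
Sum: C(7,0)·C(3,4) + C(7,1)·C(3,3) + C(7,2)·C(3,2) = 0 + 7 + 63 = 70.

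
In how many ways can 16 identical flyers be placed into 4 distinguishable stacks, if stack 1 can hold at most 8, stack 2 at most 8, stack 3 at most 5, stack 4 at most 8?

By stars and bars, unrestricted non-negative solutions to x_1+…+x_4 = 16 number C(16+3,3) = 969.
Subtract solutions that violate a single cap (substitute x_i' = x_i − (cap_i+1)): x_1 ≥ 9 gives C(10,3) = 120; x_2 ≥ 9 gives C(10,3) = 120; x_3 ≥ 6 gives C(13,3) = 286; x_4 ≥ 9 gives C(10,3) = 120. Together 646.
Add back pairs where two caps are both exceeded: 0 + 4 + 0 + 4 + 0 + 4 = 12.
By inclusion–exclusion the count is 969 − 646 + 12 = 335.

335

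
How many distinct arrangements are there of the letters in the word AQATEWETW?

AQATEWETW has 9 letters with A appearing twice, E appearing twice, T appearing twice, and W appearing twice.
So there are 9! / (2!·2!·2!·2!) = 22680 distinguishable arrangements.

22680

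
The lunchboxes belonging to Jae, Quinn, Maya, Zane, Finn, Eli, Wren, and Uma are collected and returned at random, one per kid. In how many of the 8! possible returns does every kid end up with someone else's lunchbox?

Let Aᵢ be the assignments in which kid i gets their own lunchbox. We want the size of the complement of A₁∪…∪A_8.
By inclusion–exclusion this is Σ_{j=0}^{8} (−1)^j C(8,j)·(8−j)!.
Computing: 40320 − 40320 + 20160 − 6720 + 1680 − 336 + 56 − 8 + 1 = 14833.

14833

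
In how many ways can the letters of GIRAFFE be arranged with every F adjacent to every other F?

Treat the 2 copies of F as a single block. The multiset to arrange is then {FF, A, E, G, I, R}, 6 items in all.
All 6 items are distinct, so there are (6)! = 720 arrangements.

720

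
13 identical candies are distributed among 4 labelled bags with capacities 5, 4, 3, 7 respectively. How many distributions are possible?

69

By stars and bars, unrestricted non-negative solutions to x_1+…+x_4 = 13 number C(13+3,3) = 560.
Subtract solutions that violate a single cap (substitute x_i' = x_i − (cap_i+1)): x_1 ≥ 6 gives C(10,3) = 120; x_2 ≥ 5 gives C(11,3) = 165; x_3 ≥ 4 gives C(12,3) = 220; x_4 ≥ 8 gives C(8,3) = 56. Together 561.
Add back pairs where two caps are both exceeded: 10 + 20 + 0 + 35 + 1 + 4 = 70.
By inclusion–exclusion the count is 560 − 561 + 70 = 69.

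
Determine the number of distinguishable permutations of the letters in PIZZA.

60

PIZZA has 5 letters with Z appearing twice.
So there are 5! / (2!) = 60 distinguishable arrangements.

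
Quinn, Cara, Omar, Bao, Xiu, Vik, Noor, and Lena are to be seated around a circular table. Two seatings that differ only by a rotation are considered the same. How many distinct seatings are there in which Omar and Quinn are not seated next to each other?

All circular seatings of 8 people number (7)! = 5040.
Those with Omar next to Quinn: fuse the pair into one unit and seat 7 units around a circle — 2·(6)! = 1440.
Subtracting, 5040 − 1440 = 3600.

3600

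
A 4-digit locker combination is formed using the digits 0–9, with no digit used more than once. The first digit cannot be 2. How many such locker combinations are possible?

The first digit has 10−1 = 9 choices (anything except 2).
The remaining 3 digits are filled from the other 9 symbols without repetition: 9 × 8 × 7 = 504.
Total: 9 × 504 = 4536.

4536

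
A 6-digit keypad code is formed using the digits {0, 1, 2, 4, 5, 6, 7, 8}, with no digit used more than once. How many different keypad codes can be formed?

20160

With no repetition, fill the 6 digits in order: 8 choices, then 7, down to 3.
8 × 7 × 6 × 5 × 4 × 3 = 20160.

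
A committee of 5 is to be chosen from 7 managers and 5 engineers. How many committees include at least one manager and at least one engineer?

770

Unrestricted: C(12,5) = 792 ways to pick any 5 of the 12.
Subtract selections that omit an entire group: no managers → C(5,5) = 1; no engineers → C(7,5) = 21.
Both groups omitted at once is impossible, so 792 − 22 = 770.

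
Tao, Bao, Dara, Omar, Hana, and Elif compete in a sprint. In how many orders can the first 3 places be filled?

120

There are 6 choices for 1st place, 5 for 2nd, and 4 for 3rd.
That gives 6 × 5 × 4 = 120.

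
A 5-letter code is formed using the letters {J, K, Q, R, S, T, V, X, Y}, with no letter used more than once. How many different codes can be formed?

15120

This is a permutation of 5 out of 9: P(9,5) = 9!/4!.
That product is 9 × 8 × 7 × 6 × 5 = 15120.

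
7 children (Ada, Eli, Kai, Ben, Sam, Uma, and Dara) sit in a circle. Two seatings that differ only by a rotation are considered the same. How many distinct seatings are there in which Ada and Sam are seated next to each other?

240

Glue Ada and Sam into a block (2 internal orders). Seating 6 units around a circle gives (5)! arrangements.
So 2 × (5)! = 2 × 120 = 240.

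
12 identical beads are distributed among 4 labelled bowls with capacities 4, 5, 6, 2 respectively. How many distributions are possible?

Ignoring the caps, the number of non-negative solutions to x_1+…+x_4 = 12 is C(15,3) = 455.
Subtract solutions that violate a single cap (substitute x_i' = x_i − (cap_i+1)): x_1 ≥ 5 gives C(10,3) = 120; x_2 ≥ 6 gives C(9,3) = 84; x_3 ≥ 7 gives C(8,3) = 56; x_4 ≥ 3 gives C(12,3) = 220. Together 480.
Add back pairs where two caps are both exceeded: 4 + 1 + 35 + 0 + 20 + 10 = 70.
By inclusion–exclusion the count is 455 − 480 + 70 = 45.

45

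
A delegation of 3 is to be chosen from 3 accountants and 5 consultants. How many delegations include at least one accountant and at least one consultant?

45

Unrestricted: C(8,3) = 56 ways to pick any 3 of the 8.
Subtract selections that omit an entire group: no accountants → C(5,3) = 10; no consultants → C(3,3) = 1.
Both groups omitted at once is impossible, so 56 − 11 = 45.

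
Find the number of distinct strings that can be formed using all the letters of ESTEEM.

ESTEEM has 6 letters with E appearing 3 times.
Dividing 6! = 720 by 3! = 6 for the repeated letters gives 120.

120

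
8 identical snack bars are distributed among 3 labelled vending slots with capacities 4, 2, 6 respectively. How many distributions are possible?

Without the upper bounds there are C(10,2) = 45 ways to split 8 among 3 vending slots.
Subtract solutions that violate a single cap (substitute x_i' = x_i − (cap_i+1)): x_1 ≥ 5 gives C(5,2) = 10; x_2 ≥ 3 gives C(7,2) = 21; x_3 ≥ 7 gives C(3,2) = 3. Together 34.
Add back pairs where two caps are both exceeded: 1 + 0 + 0 = 1.
By inclusion–exclusion the count is 45 − 34 + 1 = 12.

12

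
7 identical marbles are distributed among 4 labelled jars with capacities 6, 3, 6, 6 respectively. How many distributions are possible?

Without the upper bounds there are C(10,3) = 120 ways to split 7 among 4 jars.
Subtract solutions that violate a single cap (substitute x_i' = x_i − (cap_i+1)): x_1 ≥ 7 gives C(3,3) = 1; x_2 ≥ 4 gives C(6,3) = 20; x_3 ≥ 7 gives C(3,3) = 1; x_4 ≥ 7 gives C(3,3) = 1. Together 23.
No two caps can be exceeded simultaneously, so the pair terms are all 0.
By inclusion–exclusion the count is 120 − 23 + 0 = 97.

97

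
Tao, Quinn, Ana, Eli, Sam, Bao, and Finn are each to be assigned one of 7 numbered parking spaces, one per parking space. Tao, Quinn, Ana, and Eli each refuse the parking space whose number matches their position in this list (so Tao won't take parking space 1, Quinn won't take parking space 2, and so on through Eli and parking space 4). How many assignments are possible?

Let Aᵢ (for 1 ≤ i ≤ 4) be the placements that put person i in their forbidden parking space. Any j of these fix j positions, leaving (7−j)! ways to fill the rest, and there are C(4,j) ways to pick which j.
By inclusion–exclusion, the number of valid placements is Σ_{j=0}^{4} (−1)^j C(4,j)·(7−j)!.
Computing: 5040 − 2880 + 720 − 96 + 6 = 2790.

2790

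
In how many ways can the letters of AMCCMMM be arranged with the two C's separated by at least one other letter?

There are 7!/(4!·2!) = 105 arrangements of AMCCMMM in total.
If the two C's are adjacent, glue them into one block, leaving 6 items to arrange: (6)!/(4!) = 30 ways.
Subtracting, 105 − 30 = 75 arrangements keep the C's apart.

75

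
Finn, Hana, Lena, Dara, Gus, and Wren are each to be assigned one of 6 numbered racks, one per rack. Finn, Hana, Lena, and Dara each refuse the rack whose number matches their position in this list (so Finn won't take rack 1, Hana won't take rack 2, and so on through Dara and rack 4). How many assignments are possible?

Let Aᵢ (for 1 ≤ i ≤ 4) be the placements that put person i in their forbidden rack. Any j of these fix j positions, leaving (6−j)! ways to fill the rest, and there are C(4,j) ways to pick which j.
By inclusion–exclusion, the number of valid placements is Σ_{j=0}^{4} (−1)^j C(4,j)·(6−j)!.
Computing: 720 − 480 + 144 − 24 + 2 = 362.

362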